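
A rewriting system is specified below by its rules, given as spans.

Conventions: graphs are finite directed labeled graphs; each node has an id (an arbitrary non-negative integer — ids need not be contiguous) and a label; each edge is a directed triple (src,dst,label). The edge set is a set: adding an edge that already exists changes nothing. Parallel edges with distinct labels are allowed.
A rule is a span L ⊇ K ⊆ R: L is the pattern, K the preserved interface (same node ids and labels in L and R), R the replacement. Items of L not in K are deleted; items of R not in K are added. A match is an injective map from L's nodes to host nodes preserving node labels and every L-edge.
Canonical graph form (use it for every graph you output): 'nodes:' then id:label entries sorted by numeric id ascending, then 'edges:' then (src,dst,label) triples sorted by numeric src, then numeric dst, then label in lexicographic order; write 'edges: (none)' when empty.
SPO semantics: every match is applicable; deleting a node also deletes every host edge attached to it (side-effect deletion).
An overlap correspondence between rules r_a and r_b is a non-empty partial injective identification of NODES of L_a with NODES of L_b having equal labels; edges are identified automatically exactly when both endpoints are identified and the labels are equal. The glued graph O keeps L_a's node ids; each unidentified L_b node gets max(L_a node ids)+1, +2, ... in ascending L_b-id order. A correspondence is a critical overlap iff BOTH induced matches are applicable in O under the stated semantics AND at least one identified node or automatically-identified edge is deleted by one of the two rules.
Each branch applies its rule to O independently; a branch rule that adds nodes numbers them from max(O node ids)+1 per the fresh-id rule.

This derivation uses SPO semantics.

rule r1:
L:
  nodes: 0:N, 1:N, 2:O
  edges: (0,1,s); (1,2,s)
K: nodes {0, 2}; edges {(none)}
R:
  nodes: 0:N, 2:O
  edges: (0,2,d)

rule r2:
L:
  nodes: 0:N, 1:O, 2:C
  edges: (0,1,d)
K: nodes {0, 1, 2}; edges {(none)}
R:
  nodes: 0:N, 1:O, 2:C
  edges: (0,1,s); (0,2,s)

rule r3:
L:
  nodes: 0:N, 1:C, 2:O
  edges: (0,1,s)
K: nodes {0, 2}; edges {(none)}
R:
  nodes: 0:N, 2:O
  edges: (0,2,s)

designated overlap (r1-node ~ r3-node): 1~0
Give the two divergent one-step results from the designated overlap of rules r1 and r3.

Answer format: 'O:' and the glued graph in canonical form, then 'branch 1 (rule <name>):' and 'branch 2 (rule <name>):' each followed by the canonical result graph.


O:
nodes: 0:N, 1:N, 2:O, 3:C, 4:O
edges: (0,1,s); (1,2,s); (1,3,s)
branch 1 (rule r1):
nodes: 0:N, 2:O, 3:C, 4:O
edges: (0,2,d)
branch 2 (rule r3):
nodes: 0:N, 1:N, 2:O, 4:O
edges: (0,1,s); (1,2,s); (1,4,s)


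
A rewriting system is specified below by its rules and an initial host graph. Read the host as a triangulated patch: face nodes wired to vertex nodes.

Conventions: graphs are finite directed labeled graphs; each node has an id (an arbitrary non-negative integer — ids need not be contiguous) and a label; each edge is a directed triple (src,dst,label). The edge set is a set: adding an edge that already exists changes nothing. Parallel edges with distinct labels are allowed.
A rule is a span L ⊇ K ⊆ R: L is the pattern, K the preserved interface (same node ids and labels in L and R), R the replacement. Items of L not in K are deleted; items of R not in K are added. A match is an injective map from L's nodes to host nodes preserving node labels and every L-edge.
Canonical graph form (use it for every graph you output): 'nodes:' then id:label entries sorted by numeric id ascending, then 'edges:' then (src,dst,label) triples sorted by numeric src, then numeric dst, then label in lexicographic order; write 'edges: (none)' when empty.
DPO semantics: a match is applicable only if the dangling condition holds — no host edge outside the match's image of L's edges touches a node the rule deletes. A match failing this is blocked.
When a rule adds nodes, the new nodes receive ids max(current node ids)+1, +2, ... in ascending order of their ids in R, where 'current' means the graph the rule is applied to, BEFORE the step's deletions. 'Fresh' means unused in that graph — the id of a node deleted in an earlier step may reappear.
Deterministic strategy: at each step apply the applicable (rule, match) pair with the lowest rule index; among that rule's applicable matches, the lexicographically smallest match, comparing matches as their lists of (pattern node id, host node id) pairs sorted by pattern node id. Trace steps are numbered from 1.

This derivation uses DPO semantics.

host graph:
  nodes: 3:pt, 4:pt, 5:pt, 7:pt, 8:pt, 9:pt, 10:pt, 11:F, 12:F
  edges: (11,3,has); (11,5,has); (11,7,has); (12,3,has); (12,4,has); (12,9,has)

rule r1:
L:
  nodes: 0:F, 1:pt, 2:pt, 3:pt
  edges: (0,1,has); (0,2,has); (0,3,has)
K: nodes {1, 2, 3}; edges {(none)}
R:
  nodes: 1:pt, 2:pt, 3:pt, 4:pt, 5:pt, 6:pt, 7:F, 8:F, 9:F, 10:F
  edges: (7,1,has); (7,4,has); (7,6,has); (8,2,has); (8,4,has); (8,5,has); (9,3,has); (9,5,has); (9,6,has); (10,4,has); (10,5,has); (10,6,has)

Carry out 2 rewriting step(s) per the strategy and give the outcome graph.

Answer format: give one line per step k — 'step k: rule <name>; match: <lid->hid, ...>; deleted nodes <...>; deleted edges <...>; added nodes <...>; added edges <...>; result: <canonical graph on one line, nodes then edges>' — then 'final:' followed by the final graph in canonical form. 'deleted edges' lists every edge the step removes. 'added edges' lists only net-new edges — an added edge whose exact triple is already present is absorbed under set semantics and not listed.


step 1: rule r1; match: 0->11, 1->3, 2->5, 3->7; deleted nodes 11; deleted edges (11,3,has); (11,5,has); (11,7,has); added nodes 13, 14, 15, 16, 17, 18, 19; added edges (16,3,has); (16,13,has); (16,15,has); (17,5,has); (17,13,has); (17,14,has); (18,7,has); (18,14,has); (18,15,has); (19,13,has); (19,14,has); (19,15,has); result: nodes: 3:pt, 4:pt, 5:pt, 7:pt, 8:pt, 9:pt, 10:pt, 12:F, 13:pt, 14:pt, 15:pt, 16:F, 17:F, 18:F, 19:F edges: (12,3,has); (12,4,has); (12,9,has); (16,3,has); (16,13,has); (16,15,has); (17,5,has); (17,13,has); (17,14,has); (18,7,has); (18,14,has); (18,15,has); (19,13,has); (19,14,has); (19,15,has)
step 2: rule r1; match: 0->12, 1->3, 2->4, 3->9; deleted nodes 12; deleted edges (12,3,has); (12,4,has); (12,9,has); added nodes 20, 21, 22, 23, 24, 25, 26; added edges (23,3,has); (23,20,has); (23,22,has); (24,4,has); (24,20,has); (24,21,has); (25,9,has); (25,21,has); (25,22,has); (26,20,has); (26,21,has); (26,22,has); result: nodes: 3:pt, 4:pt, 5:pt, 7:pt, 8:pt, 9:pt, 10:pt, 13:pt, 14:pt, 15:pt, 16:F, 17:F, 18:F, 19:F, 20:pt, 21:pt, 22:pt, 23:F, 24:F, 25:F, 26:F edges: (16,3,has); (16,13,has); (16,15,has); (17,5,has); (17,13,has); (17,14,has); (18,7,has); (18,14,has); (18,15,has); (19,13,has); (19,14,has); (19,15,has); (23,3,has); (23,20,has); (23,22,has); (24,4,has); (24,20,has); (24,21,has); (25,9,has); (25,21,has); (25,22,has); (26,20,has); (26,21,has); (26,22,has)
final:
nodes: 3:pt, 4:pt, 5:pt, 7:pt, 8:pt, 9:pt, 10:pt, 13:pt, 14:pt, 15:pt, 16:F, 17:F, 18:F, 19:F, 20:pt, 21:pt, 22:pt, 23:F, 24:F, 25:F, 26:F
edges: (16,3,has); (16,13,has); (16,15,has); (17,5,has); (17,13,has); (17,14,has); (18,7,has); (18,14,has); (18,15,has); (19,13,has); (19,14,has); (19,15,has); (23,3,has); (23,20,has); (23,22,has); (24,4,has); (24,20,has); (24,21,has); (25,9,has); (25,21,has); (25,22,has); (26,20,has); (26,21,has); (26,22,has)


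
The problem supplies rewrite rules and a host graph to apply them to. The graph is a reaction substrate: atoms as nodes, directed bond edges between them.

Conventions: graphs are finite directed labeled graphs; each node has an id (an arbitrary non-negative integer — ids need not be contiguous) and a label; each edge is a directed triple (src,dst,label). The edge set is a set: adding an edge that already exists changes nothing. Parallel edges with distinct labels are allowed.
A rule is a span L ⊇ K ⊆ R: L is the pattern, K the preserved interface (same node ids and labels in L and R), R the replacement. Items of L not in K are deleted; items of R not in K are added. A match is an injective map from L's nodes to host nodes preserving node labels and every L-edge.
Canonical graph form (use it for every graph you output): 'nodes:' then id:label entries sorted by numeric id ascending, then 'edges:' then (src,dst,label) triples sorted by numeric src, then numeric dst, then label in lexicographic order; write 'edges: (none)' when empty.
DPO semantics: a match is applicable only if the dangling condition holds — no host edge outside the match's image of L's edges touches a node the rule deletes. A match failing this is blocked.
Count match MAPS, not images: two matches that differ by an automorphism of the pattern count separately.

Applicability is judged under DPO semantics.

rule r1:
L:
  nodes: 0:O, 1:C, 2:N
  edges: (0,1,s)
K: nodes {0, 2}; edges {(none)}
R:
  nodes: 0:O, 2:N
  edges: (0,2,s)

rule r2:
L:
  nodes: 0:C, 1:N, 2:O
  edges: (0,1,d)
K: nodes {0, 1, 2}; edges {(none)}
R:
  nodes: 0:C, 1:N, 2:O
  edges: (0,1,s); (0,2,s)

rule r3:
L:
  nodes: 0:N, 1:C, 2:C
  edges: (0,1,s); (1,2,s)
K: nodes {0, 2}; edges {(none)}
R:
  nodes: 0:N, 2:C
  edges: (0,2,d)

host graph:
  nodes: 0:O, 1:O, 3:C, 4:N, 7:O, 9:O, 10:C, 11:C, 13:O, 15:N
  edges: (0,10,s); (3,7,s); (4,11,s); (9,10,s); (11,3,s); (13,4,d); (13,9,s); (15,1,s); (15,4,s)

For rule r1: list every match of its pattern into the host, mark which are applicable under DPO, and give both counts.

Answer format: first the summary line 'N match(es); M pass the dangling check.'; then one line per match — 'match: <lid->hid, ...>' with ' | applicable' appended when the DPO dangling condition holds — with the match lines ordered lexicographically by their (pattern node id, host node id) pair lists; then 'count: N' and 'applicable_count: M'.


4 match(es); 0 pass the dangling check.
match: 0->0, 1->10, 2->4
match: 0->0, 1->10, 2->15
match: 0->9, 1->10, 2->4
match: 0->9, 1->10, 2->15
count: 4
applicable_count: 0


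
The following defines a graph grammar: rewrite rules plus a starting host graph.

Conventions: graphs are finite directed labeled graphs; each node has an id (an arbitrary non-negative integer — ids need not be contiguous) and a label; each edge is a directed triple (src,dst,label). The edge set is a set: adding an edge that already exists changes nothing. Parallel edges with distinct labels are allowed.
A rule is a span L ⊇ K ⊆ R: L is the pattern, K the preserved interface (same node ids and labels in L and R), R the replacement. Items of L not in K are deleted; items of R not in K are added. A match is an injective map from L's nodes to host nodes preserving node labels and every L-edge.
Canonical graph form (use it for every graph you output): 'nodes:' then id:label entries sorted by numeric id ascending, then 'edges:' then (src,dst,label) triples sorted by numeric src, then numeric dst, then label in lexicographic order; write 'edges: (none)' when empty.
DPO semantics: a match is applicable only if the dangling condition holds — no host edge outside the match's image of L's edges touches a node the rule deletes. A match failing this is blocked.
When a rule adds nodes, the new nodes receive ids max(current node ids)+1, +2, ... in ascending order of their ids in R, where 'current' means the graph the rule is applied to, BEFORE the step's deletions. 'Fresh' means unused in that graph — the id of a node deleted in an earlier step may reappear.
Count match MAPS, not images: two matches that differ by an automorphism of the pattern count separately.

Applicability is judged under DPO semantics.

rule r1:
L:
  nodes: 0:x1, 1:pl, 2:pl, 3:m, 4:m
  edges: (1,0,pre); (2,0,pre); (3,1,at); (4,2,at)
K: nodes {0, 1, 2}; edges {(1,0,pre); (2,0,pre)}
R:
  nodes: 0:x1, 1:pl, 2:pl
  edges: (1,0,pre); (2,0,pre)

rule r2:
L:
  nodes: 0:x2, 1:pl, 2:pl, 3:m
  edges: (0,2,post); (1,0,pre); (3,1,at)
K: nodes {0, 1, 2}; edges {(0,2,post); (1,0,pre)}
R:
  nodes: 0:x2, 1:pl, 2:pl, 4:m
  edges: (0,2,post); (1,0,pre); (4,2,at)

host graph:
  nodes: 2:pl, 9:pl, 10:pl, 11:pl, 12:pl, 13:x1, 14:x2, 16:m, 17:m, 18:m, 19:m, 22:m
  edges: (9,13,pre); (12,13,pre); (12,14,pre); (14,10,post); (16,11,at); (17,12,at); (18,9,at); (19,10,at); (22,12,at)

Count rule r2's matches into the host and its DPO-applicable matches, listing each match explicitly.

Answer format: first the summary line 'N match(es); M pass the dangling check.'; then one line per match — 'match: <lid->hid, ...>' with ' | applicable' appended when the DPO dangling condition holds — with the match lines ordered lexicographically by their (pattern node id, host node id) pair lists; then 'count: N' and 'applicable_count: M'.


2 match(es); 2 pass the dangling check.
match: 0->14, 1->12, 2->10, 3->17 | applicable
match: 0->14, 1->12, 2->10, 3->22 | applicable
count: 2
applicable_count: 2


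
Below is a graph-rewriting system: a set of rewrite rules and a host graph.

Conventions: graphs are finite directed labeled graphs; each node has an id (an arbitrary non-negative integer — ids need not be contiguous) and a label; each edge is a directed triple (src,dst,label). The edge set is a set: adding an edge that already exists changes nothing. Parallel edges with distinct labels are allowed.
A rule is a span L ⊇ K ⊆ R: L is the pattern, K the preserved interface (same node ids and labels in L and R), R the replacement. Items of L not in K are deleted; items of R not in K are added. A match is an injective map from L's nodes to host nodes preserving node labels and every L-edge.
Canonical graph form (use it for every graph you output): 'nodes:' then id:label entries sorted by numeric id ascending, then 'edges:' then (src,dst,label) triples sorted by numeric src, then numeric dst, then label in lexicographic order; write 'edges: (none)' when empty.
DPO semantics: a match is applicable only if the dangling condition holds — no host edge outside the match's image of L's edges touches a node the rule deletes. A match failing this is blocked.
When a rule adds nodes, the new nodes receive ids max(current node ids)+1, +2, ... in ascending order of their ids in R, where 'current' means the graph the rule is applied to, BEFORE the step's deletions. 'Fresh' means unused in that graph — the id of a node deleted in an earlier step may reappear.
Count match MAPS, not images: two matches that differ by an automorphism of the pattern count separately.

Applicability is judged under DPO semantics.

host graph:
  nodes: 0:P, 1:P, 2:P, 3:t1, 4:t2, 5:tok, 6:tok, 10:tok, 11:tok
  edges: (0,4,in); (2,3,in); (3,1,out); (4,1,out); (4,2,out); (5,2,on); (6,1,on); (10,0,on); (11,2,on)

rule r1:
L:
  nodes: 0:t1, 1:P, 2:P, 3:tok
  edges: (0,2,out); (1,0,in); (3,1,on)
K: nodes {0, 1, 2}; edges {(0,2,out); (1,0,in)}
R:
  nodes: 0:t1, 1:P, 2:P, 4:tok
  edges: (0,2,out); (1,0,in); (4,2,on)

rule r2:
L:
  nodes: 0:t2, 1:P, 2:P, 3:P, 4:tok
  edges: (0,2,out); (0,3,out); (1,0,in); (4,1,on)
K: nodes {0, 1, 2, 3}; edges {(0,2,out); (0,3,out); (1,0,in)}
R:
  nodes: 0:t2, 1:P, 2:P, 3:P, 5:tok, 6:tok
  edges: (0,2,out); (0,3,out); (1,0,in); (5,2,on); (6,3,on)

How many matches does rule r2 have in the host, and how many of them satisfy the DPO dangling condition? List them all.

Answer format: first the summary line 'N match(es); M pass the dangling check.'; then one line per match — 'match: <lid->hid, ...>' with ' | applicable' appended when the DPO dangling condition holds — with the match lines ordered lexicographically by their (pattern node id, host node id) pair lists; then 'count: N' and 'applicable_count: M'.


2 match(es); 2 pass the dangling check.
match: 0->4, 1->0, 2->1, 3->2, 4->10 | applicable
match: 0->4, 1->0, 2->2, 3->1, 4->10 | applicable
count: 2
applicable_count: 2


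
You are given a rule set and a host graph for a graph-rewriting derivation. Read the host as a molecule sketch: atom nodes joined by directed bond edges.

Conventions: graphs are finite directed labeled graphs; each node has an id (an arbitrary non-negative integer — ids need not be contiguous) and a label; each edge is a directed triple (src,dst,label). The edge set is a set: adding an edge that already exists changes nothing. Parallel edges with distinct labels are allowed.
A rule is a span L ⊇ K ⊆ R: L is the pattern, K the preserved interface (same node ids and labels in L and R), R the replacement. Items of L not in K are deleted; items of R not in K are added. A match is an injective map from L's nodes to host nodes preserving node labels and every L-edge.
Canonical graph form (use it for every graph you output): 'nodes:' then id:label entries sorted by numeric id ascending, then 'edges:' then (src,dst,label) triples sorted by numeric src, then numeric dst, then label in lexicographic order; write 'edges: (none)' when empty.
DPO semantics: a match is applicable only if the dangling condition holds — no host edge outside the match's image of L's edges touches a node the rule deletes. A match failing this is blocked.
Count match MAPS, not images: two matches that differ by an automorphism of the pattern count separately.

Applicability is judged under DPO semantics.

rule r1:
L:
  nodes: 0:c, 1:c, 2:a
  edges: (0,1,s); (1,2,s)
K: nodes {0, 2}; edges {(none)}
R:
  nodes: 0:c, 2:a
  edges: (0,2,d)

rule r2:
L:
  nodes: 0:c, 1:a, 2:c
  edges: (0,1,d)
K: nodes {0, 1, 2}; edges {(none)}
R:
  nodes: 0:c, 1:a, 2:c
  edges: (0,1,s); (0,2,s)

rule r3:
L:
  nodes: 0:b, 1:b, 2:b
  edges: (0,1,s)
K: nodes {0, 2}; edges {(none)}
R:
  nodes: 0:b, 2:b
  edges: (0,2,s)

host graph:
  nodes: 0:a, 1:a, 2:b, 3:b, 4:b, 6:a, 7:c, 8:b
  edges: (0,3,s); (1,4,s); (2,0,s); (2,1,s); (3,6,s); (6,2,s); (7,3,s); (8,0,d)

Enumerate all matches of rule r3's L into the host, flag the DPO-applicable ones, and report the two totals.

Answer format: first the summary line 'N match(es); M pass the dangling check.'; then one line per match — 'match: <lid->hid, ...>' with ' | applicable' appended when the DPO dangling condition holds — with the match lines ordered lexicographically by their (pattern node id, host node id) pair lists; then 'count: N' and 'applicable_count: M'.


0 match(es); 0 pass the dangling check.
count: 0
applicable_count: 0


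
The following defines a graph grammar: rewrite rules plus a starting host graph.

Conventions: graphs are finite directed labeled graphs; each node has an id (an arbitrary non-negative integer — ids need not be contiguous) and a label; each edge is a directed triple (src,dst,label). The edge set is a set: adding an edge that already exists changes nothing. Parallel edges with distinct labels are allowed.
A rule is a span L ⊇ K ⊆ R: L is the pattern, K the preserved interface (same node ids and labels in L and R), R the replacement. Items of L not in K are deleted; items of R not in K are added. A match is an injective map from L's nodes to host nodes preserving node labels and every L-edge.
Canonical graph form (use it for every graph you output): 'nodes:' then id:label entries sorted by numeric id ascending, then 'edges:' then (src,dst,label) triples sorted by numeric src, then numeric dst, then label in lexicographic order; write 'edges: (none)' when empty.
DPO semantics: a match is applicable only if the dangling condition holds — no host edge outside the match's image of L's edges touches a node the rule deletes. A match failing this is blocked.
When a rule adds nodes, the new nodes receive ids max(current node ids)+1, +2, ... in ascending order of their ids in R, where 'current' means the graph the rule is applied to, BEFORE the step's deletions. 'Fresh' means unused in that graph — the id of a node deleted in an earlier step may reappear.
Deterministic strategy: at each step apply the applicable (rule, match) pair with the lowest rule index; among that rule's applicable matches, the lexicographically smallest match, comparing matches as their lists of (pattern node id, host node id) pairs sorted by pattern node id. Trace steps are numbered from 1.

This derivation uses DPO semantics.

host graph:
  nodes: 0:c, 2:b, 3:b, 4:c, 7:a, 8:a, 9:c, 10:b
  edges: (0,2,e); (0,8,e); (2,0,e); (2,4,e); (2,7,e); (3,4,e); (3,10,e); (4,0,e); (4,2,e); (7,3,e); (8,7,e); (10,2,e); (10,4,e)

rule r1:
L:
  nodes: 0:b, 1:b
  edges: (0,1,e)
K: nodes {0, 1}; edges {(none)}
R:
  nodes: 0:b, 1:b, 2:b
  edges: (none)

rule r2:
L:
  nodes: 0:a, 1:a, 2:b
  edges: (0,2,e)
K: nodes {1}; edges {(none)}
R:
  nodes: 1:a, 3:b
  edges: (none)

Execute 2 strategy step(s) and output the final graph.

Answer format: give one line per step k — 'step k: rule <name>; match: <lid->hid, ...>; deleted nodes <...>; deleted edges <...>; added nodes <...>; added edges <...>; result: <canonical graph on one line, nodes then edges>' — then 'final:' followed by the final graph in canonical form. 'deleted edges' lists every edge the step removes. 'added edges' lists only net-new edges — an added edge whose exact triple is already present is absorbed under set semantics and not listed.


step 1: rule r1; match: 0->3, 1->10; deleted nodes (none); deleted edges (3,10,e); added nodes 11; added edges (none); result: nodes: 0:c, 2:b, 3:b, 4:c, 7:a, 8:a, 9:c, 10:b, 11:b edges: (0,2,e); (0,8,e); (2,0,e); (2,4,e); (2,7,e); (3,4,e); (4,0,e); (4,2,e); (7,3,e); (8,7,e); (10,2,e); (10,4,e)
step 2: rule r1; match: 0->10, 1->2; deleted nodes (none); deleted edges (10,2,e); added nodes 12; added edges (none); result: nodes: 0:c, 2:b, 3:b, 4:c, 7:a, 8:a, 9:c, 10:b, 11:b, 12:b edges: (0,2,e); (0,8,e); (2,0,e); (2,4,e); (2,7,e); (3,4,e); (4,0,e); (4,2,e); (7,3,e); (8,7,e); (10,4,e)
final:
nodes: 0:c, 2:b, 3:b, 4:c, 7:a, 8:a, 9:c, 10:b, 11:b, 12:b
edges: (0,2,e); (0,8,e); (2,0,e); (2,4,e); (2,7,e); (3,4,e); (4,0,e); (4,2,e); (7,3,e); (8,7,e); (10,4,e)


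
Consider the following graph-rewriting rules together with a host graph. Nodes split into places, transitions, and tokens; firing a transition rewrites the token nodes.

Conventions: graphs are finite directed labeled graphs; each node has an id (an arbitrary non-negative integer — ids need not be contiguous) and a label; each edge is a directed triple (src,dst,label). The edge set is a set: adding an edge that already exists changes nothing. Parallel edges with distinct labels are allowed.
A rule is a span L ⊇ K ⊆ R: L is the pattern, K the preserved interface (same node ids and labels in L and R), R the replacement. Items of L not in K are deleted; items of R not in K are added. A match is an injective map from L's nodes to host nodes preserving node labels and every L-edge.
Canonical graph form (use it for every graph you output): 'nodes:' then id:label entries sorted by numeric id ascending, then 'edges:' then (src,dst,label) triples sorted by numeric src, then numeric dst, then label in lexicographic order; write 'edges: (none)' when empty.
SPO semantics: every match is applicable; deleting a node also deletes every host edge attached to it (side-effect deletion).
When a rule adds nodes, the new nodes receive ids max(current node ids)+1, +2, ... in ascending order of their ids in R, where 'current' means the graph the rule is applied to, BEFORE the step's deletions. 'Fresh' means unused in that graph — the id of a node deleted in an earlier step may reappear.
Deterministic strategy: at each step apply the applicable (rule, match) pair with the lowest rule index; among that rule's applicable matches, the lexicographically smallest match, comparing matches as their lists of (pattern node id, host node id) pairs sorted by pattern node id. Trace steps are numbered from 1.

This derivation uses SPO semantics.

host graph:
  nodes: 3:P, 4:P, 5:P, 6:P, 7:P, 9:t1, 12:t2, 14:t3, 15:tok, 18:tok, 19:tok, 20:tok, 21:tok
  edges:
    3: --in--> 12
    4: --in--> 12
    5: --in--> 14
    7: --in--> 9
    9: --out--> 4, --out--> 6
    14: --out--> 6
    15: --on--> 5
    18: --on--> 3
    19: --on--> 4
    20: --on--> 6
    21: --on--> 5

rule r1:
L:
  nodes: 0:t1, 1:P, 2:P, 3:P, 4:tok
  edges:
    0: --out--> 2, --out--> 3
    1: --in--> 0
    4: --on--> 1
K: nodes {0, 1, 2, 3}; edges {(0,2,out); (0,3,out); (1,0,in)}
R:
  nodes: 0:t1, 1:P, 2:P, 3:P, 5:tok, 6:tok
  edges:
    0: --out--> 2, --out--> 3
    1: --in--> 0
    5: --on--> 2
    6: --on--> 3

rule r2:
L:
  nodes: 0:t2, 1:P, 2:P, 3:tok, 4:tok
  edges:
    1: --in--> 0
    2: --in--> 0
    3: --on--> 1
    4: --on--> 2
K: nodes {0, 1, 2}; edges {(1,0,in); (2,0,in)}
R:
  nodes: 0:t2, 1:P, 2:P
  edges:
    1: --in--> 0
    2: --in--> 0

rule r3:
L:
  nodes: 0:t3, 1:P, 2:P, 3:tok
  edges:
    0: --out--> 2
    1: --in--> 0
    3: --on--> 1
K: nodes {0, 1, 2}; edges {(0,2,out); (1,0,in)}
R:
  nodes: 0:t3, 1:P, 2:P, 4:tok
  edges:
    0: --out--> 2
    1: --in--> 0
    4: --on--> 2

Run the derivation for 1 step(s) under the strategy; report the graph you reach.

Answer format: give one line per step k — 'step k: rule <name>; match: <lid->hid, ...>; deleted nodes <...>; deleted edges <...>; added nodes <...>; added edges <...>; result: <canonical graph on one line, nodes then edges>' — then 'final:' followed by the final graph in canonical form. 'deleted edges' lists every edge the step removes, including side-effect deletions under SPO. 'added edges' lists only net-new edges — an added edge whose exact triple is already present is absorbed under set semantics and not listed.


step 1: rule r2; match: 0->12, 1->3, 2->4, 3->18, 4->19; deleted nodes 18, 19; deleted edges (18,3,on); (19,4,on); added nodes (none); added edges (none); result: nodes: 3:P, 4:P, 5:P, 6:P, 7:P, 9:t1, 12:t2, 14:t3, 15:tok, 20:tok, 21:tok edges: (3,12,in); (4,12,in); (5,14,in); (7,9,in); (9,4,out); (9,6,out); (14,6,out); (15,5,on); (20,6,on); (21,5,on)
final:
nodes: 3:P, 4:P, 5:P, 6:P, 7:P, 9:t1, 12:t2, 14:t3, 15:tok, 20:tok, 21:tok
edges: (3,12,in); (4,12,in); (5,14,in); (7,9,in); (9,4,out); (9,6,out); (14,6,out); (15,5,on); (20,6,on); (21,5,on)


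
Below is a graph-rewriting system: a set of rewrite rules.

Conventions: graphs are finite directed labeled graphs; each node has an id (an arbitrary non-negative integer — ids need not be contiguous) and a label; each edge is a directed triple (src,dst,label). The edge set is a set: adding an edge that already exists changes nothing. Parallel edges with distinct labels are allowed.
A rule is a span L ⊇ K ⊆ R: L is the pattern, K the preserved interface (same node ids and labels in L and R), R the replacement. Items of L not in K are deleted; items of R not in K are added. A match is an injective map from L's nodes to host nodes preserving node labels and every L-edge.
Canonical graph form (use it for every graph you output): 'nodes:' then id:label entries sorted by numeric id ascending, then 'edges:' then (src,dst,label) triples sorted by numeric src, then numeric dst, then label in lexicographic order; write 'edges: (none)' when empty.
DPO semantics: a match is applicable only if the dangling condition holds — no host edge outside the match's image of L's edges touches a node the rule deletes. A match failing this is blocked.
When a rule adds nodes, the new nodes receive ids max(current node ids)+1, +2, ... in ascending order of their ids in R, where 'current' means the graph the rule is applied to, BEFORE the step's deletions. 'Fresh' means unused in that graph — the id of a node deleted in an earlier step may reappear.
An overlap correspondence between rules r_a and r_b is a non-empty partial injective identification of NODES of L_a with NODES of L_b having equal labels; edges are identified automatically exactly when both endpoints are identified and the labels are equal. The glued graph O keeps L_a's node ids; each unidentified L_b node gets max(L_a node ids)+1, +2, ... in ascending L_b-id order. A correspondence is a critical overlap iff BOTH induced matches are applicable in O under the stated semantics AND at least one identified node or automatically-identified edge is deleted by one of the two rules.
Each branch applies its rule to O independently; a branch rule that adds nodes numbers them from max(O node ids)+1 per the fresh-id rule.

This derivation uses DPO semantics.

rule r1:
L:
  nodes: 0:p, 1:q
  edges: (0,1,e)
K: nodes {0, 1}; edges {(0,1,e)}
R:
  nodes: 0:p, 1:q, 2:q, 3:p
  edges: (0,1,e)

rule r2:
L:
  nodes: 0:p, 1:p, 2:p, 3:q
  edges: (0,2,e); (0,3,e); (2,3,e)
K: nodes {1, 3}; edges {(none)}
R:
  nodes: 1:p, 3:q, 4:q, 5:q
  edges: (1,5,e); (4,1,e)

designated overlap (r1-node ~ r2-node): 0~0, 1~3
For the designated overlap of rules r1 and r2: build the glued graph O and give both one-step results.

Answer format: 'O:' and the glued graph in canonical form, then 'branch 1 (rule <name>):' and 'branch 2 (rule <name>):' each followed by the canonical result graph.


O:
nodes: 0:p, 1:q, 2:p, 3:p
edges: (0,1,e); (0,3,e); (3,1,e)
branch 1 (rule r1):
nodes: 0:p, 1:q, 2:p, 3:p, 4:q, 5:p
edges: (0,1,e); (0,3,e); (3,1,e)
branch 2 (rule r2):
nodes: 1:q, 2:p, 4:q, 5:q
edges: (2,5,e); (4,2,e)


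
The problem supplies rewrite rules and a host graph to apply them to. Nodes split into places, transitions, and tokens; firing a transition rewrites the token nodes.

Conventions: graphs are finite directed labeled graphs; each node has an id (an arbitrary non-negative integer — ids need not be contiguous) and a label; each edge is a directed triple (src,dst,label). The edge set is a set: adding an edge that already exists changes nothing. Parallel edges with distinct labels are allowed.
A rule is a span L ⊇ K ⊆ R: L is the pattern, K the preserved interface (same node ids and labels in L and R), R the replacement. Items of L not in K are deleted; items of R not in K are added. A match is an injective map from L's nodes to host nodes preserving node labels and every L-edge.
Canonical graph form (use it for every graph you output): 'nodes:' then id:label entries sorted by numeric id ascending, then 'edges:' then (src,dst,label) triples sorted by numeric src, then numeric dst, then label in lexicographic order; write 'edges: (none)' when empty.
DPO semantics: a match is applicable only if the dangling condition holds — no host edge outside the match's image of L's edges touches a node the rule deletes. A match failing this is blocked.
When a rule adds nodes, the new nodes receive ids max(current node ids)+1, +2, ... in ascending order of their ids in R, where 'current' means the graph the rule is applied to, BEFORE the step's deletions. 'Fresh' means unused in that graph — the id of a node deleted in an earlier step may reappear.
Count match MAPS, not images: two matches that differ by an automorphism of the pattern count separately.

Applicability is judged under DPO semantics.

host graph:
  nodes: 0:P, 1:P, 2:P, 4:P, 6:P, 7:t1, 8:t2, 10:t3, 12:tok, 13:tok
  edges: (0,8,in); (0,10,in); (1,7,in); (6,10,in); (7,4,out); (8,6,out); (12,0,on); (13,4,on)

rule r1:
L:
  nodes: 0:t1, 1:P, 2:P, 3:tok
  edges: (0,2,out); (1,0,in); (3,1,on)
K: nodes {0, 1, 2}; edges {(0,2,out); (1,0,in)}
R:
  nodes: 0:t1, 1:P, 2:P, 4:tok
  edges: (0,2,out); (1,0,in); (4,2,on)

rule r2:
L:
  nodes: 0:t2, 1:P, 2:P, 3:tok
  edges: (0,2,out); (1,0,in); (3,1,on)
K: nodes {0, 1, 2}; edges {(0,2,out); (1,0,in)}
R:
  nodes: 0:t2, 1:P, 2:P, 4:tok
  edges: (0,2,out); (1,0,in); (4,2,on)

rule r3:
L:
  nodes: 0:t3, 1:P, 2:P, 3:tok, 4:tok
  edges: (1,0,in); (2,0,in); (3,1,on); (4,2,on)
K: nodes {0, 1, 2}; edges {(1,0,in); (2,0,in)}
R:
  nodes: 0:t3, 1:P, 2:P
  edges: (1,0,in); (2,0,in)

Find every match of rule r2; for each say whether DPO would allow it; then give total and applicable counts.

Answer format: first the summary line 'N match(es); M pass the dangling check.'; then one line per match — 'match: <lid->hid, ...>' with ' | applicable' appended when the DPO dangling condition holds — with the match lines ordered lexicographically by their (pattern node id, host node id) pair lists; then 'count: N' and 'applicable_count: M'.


1 match(es); 1 pass the dangling check.
match: 0->8, 1->0, 2->6, 3->12 | applicable
count: 1
applicable_count: 1


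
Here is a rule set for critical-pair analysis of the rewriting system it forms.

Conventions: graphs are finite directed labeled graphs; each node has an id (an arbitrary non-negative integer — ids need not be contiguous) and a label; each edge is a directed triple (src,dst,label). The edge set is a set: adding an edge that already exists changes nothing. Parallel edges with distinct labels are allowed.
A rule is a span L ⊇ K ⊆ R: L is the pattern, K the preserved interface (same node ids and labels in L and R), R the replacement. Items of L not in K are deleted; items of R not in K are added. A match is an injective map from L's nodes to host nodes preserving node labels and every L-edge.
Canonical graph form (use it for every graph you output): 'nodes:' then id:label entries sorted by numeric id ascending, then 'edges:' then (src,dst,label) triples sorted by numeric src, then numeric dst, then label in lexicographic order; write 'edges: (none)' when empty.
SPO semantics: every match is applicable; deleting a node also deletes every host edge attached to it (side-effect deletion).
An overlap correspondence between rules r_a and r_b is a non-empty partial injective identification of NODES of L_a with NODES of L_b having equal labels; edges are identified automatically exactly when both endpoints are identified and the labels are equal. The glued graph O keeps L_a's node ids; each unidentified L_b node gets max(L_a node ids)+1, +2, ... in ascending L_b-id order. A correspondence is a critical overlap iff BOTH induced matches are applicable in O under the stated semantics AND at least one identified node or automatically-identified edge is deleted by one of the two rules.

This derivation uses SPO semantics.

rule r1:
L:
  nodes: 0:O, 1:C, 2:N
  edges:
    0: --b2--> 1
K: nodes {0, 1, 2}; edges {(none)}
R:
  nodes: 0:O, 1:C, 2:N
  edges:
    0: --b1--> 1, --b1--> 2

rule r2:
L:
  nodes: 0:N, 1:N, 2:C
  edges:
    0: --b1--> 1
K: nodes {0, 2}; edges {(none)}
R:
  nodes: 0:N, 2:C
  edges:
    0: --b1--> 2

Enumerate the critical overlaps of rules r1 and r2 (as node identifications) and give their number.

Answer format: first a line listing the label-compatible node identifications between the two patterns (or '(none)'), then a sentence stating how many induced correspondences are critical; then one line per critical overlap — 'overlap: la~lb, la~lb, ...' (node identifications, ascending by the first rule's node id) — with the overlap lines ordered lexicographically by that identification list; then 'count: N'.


label-compatible node identifications between L(r1) and L(r2): 1~2, 2~0, 2~1
2 of the induced correspondences are critical overlaps of r1 and r2.
overlap: 1~2, 2~1
overlap: 2~1
count: 2


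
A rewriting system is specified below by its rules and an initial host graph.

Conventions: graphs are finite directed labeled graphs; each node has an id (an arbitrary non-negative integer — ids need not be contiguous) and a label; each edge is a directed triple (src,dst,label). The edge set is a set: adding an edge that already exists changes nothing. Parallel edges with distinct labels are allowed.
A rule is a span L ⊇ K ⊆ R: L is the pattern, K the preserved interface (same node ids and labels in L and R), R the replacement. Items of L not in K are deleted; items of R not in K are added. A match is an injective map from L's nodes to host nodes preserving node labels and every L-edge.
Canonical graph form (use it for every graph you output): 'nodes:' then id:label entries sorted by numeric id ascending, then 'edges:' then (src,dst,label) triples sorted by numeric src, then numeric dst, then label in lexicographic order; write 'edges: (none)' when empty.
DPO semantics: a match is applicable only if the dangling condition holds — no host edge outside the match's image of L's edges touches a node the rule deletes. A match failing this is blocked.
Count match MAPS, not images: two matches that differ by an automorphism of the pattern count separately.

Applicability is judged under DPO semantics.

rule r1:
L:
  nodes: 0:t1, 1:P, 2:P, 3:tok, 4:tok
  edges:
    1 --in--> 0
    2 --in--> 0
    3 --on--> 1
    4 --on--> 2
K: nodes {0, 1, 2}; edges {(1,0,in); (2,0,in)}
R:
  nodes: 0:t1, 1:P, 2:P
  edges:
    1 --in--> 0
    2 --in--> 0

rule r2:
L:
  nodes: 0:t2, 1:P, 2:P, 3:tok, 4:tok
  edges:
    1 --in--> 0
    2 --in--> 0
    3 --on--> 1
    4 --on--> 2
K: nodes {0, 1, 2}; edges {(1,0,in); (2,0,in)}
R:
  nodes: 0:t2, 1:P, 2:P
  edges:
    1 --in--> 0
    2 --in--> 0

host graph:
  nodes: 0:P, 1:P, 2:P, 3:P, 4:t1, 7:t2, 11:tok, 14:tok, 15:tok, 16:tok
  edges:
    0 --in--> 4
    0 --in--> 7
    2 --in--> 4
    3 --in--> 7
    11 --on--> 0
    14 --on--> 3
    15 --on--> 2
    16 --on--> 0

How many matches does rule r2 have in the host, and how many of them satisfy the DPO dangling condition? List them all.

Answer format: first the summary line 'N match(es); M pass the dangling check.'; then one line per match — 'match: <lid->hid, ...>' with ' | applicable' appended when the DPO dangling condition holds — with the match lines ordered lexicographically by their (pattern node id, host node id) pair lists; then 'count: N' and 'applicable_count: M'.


4 match(es); 4 pass the dangling check.
match: 0->7, 1->0, 2->3, 3->11, 4->14 | applicable
match: 0->7, 1->0, 2->3, 3->16, 4->14 | applicable
match: 0->7, 1->3, 2->0, 3->14, 4->11 | applicable
match: 0->7, 1->3, 2->0, 3->14, 4->16 | applicable
count: 4
applicable_count: 4


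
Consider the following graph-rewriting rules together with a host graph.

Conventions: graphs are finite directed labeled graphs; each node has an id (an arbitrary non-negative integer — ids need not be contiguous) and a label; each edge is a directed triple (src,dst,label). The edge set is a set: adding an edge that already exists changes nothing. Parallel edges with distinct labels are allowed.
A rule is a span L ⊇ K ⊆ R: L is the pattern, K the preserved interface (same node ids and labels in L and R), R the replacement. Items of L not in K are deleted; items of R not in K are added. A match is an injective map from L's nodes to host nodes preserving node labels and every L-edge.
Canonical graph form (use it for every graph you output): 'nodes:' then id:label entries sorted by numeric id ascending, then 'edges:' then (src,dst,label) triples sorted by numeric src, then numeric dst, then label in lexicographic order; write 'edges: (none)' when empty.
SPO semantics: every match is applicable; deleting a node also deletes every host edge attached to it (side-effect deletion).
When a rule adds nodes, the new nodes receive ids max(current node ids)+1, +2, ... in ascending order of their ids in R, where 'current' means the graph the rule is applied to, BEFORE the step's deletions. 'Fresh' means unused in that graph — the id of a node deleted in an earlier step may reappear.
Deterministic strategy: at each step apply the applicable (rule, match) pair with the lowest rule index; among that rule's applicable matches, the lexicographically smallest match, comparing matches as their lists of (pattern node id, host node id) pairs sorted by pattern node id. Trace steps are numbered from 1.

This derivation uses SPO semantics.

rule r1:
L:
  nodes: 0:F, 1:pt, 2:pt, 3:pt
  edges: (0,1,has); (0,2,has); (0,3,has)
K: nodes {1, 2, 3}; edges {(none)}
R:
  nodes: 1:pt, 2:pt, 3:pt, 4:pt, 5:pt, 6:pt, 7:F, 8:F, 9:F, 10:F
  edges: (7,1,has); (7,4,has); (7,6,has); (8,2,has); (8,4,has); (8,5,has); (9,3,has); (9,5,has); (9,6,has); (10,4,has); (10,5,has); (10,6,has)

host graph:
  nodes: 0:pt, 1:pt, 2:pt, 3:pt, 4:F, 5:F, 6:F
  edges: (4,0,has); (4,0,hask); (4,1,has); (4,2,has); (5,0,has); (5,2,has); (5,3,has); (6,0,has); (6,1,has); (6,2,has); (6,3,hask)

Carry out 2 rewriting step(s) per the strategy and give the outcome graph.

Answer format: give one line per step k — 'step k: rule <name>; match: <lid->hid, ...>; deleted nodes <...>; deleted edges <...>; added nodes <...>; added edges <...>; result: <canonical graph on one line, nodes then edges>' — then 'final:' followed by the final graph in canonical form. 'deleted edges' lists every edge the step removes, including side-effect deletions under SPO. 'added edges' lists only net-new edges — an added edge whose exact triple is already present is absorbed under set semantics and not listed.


step 1: rule r1; match: 0->4, 1->0, 2->1, 3->2; deleted nodes 4; deleted edges (4,0,has); (4,0,hask); (4,1,has); (4,2,has); added nodes 7, 8, 9, 10, 11, 12, 13; added edges (10,0,has); (10,7,has); (10,9,has); (11,1,has); (11,7,has); (11,8,has); (12,2,has); (12,8,has); (12,9,has); (13,7,has); (13,8,has); (13,9,has); result: nodes: 0:pt, 1:pt, 2:pt, 3:pt, 5:F, 6:F, 7:pt, 8:pt, 9:pt, 10:F, 11:F, 12:F, 13:F edges: (5,0,has); (5,2,has); (5,3,has); (6,0,has); (6,1,has); (6,2,has); (6,3,hask); (10,0,has); (10,7,has); (10,9,has); (11,1,has); (11,7,has); (11,8,has); (12,2,has); (12,8,has); (12,9,has); (13,7,has); (13,8,has); (13,9,has)
step 2: rule r1; match: 0->5, 1->0, 2->2, 3->3; deleted nodes 5; deleted edges (5,0,has); (5,2,has); (5,3,has); added nodes 14, 15, 16, 17, 18, 19, 20; added edges (17,0,has); (17,14,has); (17,16,has); (18,2,has); (18,14,has); (18,15,has); (19,3,has); (19,15,has); (19,16,has); (20,14,has); (20,15,has); (20,16,has); result: nodes: 0:pt, 1:pt, 2:pt, 3:pt, 6:F, 7:pt, 8:pt, 9:pt, 10:F, 11:F, 12:F, 13:F, 14:pt, 15:pt, 16:pt, 17:F, 18:F, 19:F, 20:F edges: (6,0,has); (6,1,has); (6,2,has); (6,3,hask); (10,0,has); (10,7,has); (10,9,has); (11,1,has); (11,7,has); (11,8,has); (12,2,has); (12,8,has); (12,9,has); (13,7,has); (13,8,has); (13,9,has); (17,0,has); (17,14,has); (17,16,has); (18,2,has); (18,14,has); (18,15,has); (19,3,has); (19,15,has); (19,16,has); (20,14,has); (20,15,has); (20,16,has)
final:
nodes: 0:pt, 1:pt, 2:pt, 3:pt, 6:F, 7:pt, 8:pt, 9:pt, 10:F, 11:F, 12:F, 13:F, 14:pt, 15:pt, 16:pt, 17:F, 18:F, 19:F, 20:F
edges: (6,0,has); (6,1,has); (6,2,has); (6,3,hask); (10,0,has); (10,7,has); (10,9,has); (11,1,has); (11,7,has); (11,8,has); (12,2,has); (12,8,has); (12,9,has); (13,7,has); (13,8,has); (13,9,has); (17,0,has); (17,14,has); (17,16,has); (18,2,has); (18,14,has); (18,15,has); (19,3,has); (19,15,has); (19,16,has); (20,14,has); (20,15,has); (20,16,has)
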